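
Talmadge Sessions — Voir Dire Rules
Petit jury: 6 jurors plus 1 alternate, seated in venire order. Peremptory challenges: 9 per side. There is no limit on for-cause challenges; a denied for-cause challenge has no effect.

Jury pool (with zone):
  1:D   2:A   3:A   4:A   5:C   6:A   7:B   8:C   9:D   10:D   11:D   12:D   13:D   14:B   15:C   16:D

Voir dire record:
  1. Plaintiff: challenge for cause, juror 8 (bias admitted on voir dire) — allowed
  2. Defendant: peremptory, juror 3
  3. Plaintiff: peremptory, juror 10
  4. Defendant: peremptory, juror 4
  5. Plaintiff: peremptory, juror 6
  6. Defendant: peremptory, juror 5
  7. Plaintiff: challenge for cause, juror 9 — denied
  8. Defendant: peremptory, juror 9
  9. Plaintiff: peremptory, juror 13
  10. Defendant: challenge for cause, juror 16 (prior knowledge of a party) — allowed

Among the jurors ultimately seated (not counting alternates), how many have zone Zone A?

1

Removed: #3, #4, #5, #6, #8, #9, #10, #13, #16.
Seated jurors 1–6: #1, #2, #7, #11, #12, #14 (alternates #15 not counted).
Of those, in Zone A: #2 → 1.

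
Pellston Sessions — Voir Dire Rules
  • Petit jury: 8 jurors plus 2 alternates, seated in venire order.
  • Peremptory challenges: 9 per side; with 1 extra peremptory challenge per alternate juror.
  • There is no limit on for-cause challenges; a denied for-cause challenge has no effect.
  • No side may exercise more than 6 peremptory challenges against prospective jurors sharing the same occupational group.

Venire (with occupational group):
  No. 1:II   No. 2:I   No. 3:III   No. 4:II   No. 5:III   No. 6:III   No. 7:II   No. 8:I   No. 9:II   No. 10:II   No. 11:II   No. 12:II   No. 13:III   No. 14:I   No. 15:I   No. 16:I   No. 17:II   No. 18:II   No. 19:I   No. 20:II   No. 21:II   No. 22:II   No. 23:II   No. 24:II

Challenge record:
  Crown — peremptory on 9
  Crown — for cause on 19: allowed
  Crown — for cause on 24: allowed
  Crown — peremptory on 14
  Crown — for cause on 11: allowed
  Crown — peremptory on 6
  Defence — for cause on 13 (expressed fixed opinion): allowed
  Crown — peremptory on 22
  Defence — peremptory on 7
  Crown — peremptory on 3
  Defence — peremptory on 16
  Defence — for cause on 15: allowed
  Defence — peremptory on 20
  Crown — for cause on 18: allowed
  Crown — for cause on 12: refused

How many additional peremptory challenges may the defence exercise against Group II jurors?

4

Defence peremptories so far: #7, #16, #20 — 3 of 11 used, 8 left overall.
Against Group II: #7, #20 — 2 used; per-group cap 6 leaves 4.
Binding limit: min(8, 4) = 4.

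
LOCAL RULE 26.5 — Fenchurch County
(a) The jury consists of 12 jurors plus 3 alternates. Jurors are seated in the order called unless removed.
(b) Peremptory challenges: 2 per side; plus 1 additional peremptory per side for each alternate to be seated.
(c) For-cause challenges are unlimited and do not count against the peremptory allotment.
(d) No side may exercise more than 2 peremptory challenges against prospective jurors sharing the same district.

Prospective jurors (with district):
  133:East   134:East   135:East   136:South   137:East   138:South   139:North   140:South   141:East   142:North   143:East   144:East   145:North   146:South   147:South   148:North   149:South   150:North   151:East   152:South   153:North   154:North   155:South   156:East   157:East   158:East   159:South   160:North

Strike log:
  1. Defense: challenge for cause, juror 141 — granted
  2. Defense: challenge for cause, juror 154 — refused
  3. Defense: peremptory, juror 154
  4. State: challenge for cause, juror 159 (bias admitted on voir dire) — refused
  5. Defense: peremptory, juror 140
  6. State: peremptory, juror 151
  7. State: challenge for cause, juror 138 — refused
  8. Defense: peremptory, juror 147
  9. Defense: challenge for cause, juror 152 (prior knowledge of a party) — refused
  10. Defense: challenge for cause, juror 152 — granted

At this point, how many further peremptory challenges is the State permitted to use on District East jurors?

1

State peremptories so far: #151 — 1 of 5 used, 4 left overall.
Against District East: #151 — 1 used; per-district cap 2 leaves 1.
Binding limit: min(4, 1) = 1.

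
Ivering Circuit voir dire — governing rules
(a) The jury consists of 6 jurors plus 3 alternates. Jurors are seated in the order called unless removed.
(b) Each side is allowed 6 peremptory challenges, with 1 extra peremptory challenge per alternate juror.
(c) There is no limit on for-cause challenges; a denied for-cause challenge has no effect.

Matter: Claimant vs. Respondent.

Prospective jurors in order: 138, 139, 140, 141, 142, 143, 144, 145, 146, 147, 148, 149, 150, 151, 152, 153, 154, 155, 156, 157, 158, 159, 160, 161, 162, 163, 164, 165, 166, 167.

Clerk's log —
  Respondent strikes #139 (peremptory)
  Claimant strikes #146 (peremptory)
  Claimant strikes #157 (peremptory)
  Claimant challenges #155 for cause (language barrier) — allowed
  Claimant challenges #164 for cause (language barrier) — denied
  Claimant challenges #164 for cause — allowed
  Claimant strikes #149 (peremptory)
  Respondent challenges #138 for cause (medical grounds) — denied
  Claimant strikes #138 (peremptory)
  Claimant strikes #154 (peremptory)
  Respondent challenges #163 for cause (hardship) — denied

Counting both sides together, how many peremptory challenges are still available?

12

Claimant allotment: 6 base + 1 × 3 alternates = 9. Respondent allotment: 6 base + 1 × 3 alternates = 9.
Claimant peremptories used: #146, #157, #149, #138, #154 — 5 (for-cause on #155, #164, #164 don't count).
Respondent peremptories used: #139 — 1 (for-cause on #138, #163 don't count).
Remaining: (9 − 5) + (9 − 1) = 12.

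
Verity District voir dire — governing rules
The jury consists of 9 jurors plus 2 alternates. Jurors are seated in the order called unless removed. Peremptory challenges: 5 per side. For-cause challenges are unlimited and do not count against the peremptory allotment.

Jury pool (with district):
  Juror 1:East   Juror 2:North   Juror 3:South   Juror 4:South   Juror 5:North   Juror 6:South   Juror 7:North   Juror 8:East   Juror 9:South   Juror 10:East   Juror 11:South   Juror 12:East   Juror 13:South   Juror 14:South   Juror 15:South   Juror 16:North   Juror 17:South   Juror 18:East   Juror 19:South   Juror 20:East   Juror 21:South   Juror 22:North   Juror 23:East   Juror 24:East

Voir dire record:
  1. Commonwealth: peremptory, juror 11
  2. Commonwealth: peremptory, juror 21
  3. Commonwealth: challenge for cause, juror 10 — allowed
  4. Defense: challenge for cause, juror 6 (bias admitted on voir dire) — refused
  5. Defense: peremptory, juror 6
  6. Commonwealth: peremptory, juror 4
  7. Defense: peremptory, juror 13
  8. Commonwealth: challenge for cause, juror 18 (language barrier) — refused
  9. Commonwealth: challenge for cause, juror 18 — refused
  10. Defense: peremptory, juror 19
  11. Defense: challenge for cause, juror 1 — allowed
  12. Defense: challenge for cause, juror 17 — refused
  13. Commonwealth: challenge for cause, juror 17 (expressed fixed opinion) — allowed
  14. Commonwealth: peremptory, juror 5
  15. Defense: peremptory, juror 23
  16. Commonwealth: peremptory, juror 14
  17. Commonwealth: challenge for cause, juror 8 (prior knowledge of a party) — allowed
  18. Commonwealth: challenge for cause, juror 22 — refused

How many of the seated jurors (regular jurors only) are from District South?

Removed: #1, #4, #5, #6, #8, #10, #11, #13, #14, #17, #19, #21, #23.
Seated jurors 1–9: #2, #3, #7, #9, #12, #15, #16, #18, #20 (alternates #22, #24 not counted).
Of those, in District South: #3, #9, #15 → 3.

3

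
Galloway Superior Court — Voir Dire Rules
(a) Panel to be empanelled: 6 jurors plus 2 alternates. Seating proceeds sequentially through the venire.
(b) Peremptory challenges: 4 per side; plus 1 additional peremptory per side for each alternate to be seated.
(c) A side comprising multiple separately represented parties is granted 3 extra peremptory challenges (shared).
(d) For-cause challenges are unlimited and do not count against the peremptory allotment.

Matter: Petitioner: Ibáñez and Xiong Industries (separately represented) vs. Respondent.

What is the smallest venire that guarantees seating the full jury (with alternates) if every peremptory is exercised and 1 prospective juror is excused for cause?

24

Seats to fill: 6 + 2 alternates = 8.
Peremptories — Petitioner: 4 + 1×2 + 3 = 9; Respondent: 4 + 1×2 = 6; total 15.
For-cause removals: 1.
Minimum venire: 8 + 15 + 1 = 24.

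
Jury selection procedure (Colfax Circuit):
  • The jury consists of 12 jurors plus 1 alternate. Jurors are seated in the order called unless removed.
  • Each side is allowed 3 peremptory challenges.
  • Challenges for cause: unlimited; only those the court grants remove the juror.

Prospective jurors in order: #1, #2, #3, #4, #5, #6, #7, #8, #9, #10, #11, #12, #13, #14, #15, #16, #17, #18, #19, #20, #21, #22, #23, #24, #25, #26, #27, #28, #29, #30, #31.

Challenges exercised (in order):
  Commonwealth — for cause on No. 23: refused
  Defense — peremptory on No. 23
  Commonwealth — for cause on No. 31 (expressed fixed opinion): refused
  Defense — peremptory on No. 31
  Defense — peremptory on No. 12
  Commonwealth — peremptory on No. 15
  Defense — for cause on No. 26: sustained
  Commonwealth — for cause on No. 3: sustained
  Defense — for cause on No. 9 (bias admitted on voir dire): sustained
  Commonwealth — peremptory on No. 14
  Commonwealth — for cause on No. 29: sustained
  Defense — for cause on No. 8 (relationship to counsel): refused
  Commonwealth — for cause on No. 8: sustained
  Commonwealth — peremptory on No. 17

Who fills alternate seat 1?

20

Removed: #3, #8, #9, #12, #14, #15, #17, #23, #26, #29, #31.
Seating in order: seats 1–12 → #1, #2, #4, #5, #6, #7, #10, #11, #13, #16, #18, #19; alternates → #20.
So alternate 1 is #20.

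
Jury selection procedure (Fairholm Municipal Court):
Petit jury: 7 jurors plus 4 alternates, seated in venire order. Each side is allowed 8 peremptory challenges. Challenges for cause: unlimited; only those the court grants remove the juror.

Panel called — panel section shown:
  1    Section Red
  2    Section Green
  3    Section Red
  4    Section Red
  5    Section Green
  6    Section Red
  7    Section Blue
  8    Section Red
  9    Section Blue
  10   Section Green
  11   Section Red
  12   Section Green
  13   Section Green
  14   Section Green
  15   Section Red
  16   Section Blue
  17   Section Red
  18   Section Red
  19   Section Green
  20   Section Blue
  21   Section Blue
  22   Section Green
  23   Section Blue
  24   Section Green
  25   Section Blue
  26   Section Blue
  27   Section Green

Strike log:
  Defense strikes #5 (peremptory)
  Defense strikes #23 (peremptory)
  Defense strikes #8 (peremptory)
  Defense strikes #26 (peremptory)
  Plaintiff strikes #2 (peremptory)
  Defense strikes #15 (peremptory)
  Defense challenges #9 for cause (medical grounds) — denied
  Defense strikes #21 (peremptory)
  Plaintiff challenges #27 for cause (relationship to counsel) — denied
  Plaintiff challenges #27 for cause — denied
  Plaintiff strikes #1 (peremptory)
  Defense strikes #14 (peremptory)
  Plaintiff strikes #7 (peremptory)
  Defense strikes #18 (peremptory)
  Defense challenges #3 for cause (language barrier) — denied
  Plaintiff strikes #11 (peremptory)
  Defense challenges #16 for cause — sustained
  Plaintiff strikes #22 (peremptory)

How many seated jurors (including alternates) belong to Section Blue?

Removed: #1, #2, #5, #7, #8, #11, #14, #15, #16, #18, #21, #22, #23, #26.
Seated (11 incl. alternates): #3, #4, #6, #9, #10, #12, #13, #17, #19, #20, #24.
Of those, in Section Blue: #9, #20 → 2.

2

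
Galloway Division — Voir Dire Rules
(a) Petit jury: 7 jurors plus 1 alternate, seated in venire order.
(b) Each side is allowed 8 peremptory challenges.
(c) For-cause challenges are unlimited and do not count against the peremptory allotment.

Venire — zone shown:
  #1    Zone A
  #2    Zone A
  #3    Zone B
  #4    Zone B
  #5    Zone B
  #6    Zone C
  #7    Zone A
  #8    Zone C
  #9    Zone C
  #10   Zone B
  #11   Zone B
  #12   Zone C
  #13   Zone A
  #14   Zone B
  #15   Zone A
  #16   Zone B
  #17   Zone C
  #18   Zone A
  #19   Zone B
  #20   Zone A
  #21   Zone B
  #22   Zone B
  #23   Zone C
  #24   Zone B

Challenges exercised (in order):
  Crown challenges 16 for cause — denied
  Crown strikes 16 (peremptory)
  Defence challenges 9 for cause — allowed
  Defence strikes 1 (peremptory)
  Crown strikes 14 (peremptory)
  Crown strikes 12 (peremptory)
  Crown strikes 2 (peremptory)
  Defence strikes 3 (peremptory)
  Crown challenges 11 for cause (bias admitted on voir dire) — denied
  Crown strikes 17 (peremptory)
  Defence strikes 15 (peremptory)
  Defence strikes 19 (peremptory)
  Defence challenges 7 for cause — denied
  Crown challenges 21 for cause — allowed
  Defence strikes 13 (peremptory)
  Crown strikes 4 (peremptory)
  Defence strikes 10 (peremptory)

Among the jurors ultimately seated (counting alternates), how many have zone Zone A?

3

Removed: #1, #2, #3, #4, #9, #10, #12, #13, #14, #15, #16, #17, #19, #21.
Seated (8 incl. alternates): #5, #6, #7, #8, #11, #18, #20, #22.
Of those, in Zone A: #7, #18, #20 → 3.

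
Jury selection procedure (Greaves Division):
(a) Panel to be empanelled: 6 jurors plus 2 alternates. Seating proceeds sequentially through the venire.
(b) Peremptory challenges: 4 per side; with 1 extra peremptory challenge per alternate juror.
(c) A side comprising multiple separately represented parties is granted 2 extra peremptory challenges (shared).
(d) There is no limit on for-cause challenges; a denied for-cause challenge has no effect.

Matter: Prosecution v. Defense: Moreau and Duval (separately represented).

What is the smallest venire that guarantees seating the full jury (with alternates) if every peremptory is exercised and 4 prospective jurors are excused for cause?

Seats to fill: 6 + 2 alternates = 8.
Peremptories — Prosecution: 4 + 1×2 = 6; Defense: 4 + 1×2 + 2 = 8; total 14.
For-cause removals: 4.
Minimum venire: 8 + 14 + 4 = 26.

26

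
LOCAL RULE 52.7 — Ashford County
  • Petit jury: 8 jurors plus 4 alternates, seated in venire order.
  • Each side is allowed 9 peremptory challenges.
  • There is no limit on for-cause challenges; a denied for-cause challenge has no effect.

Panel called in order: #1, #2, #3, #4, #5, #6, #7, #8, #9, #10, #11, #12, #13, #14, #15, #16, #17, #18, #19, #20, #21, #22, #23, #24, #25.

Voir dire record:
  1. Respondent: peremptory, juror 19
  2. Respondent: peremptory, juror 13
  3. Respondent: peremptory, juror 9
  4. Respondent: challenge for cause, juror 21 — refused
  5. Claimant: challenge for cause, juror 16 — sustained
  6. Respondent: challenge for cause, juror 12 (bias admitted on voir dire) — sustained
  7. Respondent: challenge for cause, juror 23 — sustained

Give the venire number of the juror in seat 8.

Removed: #9, #12, #13, #16, #19, #23. (#21 stays — for-cause denied.)
Seating in order: seats 1–8 → #1, #2, #3, #4, #5, #6, #7, #8; alternates → #10, #11, #14, #15.
So seat 8 is #8.

8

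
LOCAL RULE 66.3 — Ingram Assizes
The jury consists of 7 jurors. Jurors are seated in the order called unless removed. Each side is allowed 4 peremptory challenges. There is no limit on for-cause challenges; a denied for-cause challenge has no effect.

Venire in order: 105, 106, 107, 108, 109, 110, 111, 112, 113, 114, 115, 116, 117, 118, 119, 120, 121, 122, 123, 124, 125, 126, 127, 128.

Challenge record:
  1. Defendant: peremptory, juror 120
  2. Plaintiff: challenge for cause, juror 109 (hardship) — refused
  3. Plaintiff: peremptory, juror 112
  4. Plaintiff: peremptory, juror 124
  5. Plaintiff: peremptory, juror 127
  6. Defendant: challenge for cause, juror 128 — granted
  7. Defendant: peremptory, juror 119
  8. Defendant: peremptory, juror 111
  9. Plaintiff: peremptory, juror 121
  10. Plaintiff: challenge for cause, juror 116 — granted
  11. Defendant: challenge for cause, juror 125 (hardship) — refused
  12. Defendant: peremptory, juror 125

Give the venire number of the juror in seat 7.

113

Removed: #111, #112, #116, #119, #120, #121, #124, #125, #127, #128. (#109 stays — for-cause denied.)
Filling seats in venire order through position 7: #105, #106, #107, #108, #109, #110, #113.
So seat 7 is #113.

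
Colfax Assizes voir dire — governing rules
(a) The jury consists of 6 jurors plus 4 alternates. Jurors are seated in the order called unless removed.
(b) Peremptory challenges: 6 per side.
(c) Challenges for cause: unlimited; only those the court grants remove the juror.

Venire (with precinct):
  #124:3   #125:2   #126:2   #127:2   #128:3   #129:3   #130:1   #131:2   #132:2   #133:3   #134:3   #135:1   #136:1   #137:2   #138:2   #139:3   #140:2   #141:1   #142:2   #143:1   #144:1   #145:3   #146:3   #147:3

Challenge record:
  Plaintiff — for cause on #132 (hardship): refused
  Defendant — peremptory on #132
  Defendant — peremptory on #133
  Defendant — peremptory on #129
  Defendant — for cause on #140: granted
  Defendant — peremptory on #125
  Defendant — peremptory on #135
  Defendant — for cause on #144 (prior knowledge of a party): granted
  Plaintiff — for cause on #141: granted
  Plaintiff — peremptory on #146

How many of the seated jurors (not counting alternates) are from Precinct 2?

Removed: #125, #129, #132, #133, #135, #140, #141, #144, #146.
Seated jurors 1–6: #124, #126, #127, #128, #130, #131 (alternates #134, #136, #137, #138 not counted).
Of those, in Precinct 2: #126, #127, #131 → 3.

3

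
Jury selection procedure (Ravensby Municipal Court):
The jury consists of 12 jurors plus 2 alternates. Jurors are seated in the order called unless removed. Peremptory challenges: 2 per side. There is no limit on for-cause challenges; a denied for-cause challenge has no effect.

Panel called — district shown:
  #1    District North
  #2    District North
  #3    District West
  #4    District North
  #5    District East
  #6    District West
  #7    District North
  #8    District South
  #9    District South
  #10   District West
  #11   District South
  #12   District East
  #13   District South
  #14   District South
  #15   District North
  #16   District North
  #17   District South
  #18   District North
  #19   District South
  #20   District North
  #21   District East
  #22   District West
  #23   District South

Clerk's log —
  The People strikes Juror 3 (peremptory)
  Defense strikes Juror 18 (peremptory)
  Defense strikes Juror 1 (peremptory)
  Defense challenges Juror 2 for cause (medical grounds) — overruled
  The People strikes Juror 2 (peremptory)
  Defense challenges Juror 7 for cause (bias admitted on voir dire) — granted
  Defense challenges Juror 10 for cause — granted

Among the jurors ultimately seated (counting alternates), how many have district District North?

Removed: #1, #2, #3, #7, #10, #18.
Seated (14 incl. alternates): #4, #5, #6, #8, #9, #11, #12, #13, #14, #15, #16, #17, #19, #20.
Of those, in District North: #4, #15, #16, #20 → 4.

4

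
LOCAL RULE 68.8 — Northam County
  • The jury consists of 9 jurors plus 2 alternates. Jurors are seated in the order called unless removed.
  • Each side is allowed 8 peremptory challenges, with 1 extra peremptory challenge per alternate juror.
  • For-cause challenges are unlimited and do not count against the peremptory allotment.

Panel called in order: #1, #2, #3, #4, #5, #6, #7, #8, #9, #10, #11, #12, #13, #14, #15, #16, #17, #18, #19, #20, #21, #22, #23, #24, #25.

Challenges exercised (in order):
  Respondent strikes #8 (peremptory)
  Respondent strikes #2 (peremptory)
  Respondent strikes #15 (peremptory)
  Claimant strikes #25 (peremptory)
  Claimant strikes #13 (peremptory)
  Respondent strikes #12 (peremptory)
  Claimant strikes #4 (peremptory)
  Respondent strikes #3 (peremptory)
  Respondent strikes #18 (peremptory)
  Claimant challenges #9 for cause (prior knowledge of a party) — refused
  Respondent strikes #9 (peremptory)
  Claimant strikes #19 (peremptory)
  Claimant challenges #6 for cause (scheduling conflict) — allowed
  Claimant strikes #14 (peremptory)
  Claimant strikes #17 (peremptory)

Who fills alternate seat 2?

Removed: #2, #3, #4, #6, #8, #9, #12, #13, #14, #15, #17, #18, #19, #25.
Seating in order: seats 1–9 → #1, #5, #7, #10, #11, #16, #20, #21, #22; alternates → #23, #24.
So alternate 2 is #24.

24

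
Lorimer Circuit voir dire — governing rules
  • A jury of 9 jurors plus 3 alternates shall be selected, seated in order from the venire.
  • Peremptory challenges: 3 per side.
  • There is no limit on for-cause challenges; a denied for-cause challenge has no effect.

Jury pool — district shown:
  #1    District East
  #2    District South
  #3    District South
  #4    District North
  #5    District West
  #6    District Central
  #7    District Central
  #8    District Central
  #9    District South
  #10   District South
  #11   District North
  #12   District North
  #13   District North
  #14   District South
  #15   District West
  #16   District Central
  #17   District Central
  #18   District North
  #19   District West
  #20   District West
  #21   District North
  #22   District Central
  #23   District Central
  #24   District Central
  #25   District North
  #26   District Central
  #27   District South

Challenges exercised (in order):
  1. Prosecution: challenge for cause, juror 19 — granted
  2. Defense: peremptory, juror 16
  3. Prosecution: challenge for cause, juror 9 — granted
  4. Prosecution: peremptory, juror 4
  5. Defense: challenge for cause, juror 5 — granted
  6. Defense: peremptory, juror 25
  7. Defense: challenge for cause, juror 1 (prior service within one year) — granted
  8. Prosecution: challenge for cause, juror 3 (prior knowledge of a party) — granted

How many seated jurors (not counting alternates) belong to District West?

0

Removed: #1, #3, #4, #5, #9, #16, #19, #25.
Seated jurors 1–9: #2, #6, #7, #8, #10, #11, #12, #13, #14 (alternates #15, #17, #18 not counted).
None of those are in District West → 0.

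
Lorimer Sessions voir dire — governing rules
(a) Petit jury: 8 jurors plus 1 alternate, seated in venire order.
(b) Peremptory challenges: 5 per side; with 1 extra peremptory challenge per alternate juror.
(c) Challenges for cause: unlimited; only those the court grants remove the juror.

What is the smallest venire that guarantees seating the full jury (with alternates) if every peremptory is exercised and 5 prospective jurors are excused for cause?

Seats to fill: 8 + 1 alternates = 9.
Peremptories: 5 + 1×1 = 6 per side × 2 sides = 12.
For-cause removals: 5.
Minimum venire: 9 + 12 + 5 = 26.

26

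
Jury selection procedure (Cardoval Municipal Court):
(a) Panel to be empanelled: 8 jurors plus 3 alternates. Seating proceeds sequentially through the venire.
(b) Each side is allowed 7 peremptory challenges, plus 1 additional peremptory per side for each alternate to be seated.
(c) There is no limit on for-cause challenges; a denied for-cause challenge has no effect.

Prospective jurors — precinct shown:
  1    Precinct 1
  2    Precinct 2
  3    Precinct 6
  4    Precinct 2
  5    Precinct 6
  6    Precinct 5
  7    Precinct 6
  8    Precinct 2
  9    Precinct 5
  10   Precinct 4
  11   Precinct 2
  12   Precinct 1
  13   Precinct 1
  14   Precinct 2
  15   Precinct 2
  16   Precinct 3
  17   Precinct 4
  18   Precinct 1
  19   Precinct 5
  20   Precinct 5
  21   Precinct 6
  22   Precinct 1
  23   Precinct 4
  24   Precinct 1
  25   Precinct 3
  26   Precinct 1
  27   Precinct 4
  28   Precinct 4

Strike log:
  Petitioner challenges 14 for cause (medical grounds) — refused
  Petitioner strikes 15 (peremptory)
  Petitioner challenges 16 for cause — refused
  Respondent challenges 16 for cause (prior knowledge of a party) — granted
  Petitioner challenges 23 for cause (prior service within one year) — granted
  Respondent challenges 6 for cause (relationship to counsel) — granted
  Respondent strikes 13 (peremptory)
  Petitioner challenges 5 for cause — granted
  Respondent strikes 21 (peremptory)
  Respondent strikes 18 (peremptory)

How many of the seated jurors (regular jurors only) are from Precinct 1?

1

Removed: #5, #6, #13, #15, #16, #18, #21, #23.
Seated jurors 1–8: #1, #2, #3, #4, #7, #8, #9, #10 (alternates #11, #12, #14 not counted).
Of those, in Precinct 1: #1 → 1.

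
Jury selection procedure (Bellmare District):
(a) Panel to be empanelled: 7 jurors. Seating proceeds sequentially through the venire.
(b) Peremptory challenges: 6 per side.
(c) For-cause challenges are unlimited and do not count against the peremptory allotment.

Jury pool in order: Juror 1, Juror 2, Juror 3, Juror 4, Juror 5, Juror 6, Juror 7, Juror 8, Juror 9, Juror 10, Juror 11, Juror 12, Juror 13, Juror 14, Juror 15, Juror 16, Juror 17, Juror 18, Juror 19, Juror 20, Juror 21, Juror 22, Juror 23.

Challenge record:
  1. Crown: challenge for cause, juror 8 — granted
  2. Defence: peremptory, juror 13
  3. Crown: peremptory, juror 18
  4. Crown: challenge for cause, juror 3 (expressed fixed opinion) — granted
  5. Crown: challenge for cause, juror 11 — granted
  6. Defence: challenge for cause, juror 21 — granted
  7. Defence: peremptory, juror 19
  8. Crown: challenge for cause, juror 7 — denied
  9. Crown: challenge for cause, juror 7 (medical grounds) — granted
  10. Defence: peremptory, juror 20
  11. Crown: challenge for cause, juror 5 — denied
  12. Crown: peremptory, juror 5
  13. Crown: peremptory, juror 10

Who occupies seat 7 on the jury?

Removed: #3, #5, #7, #8, #10, #11, #13, #18, #19, #20, #21.
Seating in order: seats 1–7 → #1, #2, #4, #6, #9, #12, #14.
So seat 7 is #14.

14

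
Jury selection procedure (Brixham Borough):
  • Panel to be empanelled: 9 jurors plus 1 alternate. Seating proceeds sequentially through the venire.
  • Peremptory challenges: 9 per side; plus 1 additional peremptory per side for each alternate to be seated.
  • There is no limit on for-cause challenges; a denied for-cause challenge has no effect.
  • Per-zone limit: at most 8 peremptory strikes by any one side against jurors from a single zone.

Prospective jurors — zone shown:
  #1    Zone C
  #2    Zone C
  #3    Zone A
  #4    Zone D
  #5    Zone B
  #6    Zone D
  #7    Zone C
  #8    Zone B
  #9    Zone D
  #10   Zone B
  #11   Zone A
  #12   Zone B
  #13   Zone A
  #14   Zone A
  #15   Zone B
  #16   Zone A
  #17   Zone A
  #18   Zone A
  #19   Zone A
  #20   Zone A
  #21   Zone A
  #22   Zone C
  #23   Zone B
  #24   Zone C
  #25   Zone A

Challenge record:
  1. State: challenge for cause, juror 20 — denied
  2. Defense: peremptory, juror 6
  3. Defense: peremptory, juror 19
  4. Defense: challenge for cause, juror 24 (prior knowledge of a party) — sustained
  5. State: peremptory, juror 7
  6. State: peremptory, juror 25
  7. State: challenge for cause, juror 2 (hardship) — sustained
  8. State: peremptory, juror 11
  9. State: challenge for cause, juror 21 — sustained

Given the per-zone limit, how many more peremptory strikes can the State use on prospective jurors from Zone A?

State peremptories so far: #7, #25, #11 — 3 of 10 used, 7 left overall.
Against Zone A: #25, #11 — 2 used; per-zone cap 8 leaves 6.
Binding limit: min(7, 6) = 6.

6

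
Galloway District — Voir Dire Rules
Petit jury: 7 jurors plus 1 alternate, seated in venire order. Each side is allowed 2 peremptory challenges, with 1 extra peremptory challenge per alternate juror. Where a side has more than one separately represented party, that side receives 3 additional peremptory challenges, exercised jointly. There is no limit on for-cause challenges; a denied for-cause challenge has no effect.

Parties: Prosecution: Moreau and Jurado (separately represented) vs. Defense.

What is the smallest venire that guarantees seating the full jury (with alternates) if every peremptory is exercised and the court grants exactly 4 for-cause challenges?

Seats to fill: 7 + 1 alternates = 8.
Peremptories — Prosecution: 2 + 1×1 + 3 = 6; Defense: 2 + 1×1 = 3; total 9.
For-cause removals: 4.
Minimum venire: 8 + 9 + 4 = 21.

21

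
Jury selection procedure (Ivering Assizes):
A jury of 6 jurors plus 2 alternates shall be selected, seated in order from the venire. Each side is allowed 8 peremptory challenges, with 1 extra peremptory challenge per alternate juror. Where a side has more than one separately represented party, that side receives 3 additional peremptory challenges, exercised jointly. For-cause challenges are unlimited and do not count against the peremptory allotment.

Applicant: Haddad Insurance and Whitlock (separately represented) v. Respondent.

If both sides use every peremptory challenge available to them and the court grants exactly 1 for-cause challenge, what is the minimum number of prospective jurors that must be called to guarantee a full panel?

32

Seats to fill: 6 + 2 alternates = 8.
Peremptories — Applicant: 8 + 1×2 + 3 = 13; Respondent: 8 + 1×2 = 10; total 23.
For-cause removals: 1.
Minimum venire: 8 + 23 + 1 = 32.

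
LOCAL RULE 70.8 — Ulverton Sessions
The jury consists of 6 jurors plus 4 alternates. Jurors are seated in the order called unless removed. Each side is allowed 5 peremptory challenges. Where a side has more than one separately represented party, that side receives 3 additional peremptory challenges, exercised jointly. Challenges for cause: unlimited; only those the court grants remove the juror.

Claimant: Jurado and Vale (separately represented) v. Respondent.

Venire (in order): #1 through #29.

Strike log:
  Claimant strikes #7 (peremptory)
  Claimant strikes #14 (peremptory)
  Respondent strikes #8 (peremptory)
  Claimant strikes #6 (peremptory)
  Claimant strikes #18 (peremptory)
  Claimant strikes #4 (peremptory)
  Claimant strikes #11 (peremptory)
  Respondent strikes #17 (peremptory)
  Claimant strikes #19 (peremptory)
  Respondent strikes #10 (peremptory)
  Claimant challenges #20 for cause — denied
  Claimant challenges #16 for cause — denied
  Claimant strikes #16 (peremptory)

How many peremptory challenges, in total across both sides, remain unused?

2

Claimant allotment: 5 base + 3 multi-party = 8. Respondent allotment: 5.
Claimant peremptories used: #7, #14, #6, #18, #4, #11, #19, #16 — 8 (for-cause on #20, #16 don't count).
Respondent peremptories used: #8, #17, #10 — 3.
Remaining: (8 − 8) + (5 − 3) = 2.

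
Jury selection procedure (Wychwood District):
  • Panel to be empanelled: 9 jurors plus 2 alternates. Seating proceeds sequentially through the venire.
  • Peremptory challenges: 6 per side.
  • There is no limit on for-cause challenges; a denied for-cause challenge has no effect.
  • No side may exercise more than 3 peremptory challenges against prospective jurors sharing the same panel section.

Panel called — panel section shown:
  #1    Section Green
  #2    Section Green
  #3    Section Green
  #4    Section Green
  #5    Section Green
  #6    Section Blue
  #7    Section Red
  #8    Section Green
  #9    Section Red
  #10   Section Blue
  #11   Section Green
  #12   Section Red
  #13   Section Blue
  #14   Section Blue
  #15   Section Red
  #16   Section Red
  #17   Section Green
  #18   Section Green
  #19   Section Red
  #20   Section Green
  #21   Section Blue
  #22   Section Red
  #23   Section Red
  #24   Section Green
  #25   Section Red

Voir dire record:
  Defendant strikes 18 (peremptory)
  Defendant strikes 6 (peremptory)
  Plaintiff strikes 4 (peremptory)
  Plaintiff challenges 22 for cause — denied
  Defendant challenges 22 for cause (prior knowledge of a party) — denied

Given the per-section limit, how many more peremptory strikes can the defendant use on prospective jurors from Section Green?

Defendant peremptories so far: #18, #6 — 2 of 6 used, 4 left overall.
Against Section Green: #18 — 1 used; per-section cap 3 leaves 2.
Binding limit: min(4, 2) = 2.

2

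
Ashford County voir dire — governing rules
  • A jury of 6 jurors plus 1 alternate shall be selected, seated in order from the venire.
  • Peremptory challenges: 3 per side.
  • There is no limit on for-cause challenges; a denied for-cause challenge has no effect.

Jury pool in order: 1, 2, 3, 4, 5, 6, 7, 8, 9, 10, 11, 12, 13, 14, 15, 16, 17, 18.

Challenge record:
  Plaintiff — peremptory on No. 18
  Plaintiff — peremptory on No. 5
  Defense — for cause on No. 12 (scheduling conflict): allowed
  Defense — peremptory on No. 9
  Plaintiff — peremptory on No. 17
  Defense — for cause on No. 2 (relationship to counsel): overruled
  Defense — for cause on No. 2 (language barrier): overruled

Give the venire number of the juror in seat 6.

7

Removed: #5, #9, #12, #17, #18. (#2 stays — for-cause denied.)
Seating in order: seats 1–6 → #1, #2, #3, #4, #6, #7; alternates → #8.
So seat 6 is #7.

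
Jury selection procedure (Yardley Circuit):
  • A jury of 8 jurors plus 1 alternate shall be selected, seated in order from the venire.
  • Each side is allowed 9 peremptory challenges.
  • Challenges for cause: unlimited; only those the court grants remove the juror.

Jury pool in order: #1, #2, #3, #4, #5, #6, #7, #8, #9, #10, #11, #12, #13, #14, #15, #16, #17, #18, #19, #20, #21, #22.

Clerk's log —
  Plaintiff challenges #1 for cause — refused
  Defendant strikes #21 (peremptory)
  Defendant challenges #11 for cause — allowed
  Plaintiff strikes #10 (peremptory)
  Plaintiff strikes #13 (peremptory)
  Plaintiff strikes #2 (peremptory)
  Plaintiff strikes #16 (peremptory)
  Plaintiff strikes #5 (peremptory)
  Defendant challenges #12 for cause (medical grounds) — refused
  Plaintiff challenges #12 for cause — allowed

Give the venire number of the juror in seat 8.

14

Removed: #2, #5, #10, #11, #12, #13, #16, #21. (#1 stays — for-cause denied.)
Seating in order: seats 1–8 → #1, #3, #4, #6, #7, #8, #9, #14; alternates → #15.
So seat 8 is #14.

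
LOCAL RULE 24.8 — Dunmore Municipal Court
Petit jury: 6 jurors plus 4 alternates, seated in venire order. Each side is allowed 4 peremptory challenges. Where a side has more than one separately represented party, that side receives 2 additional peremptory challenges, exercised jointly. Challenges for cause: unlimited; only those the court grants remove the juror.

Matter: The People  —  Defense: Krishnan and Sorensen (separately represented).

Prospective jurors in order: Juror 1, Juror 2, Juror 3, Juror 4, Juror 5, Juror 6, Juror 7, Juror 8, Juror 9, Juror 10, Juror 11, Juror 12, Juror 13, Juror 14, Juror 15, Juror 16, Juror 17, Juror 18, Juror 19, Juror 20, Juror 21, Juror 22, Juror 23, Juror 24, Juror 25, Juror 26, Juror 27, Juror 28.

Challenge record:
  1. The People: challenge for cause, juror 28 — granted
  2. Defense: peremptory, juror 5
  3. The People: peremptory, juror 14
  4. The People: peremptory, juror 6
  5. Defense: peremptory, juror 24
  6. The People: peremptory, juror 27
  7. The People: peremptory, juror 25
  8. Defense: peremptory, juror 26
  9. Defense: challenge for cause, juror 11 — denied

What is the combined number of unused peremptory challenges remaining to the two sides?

3

The People allotment: 4. Defense allotment: 4 base + 2 multi-party = 6.
The People peremptories used: #14, #6, #27, #25 — 4 (the for-cause on #28 doesn't count).
Defense peremptories used: #5, #24, #26 — 3 (the for-cause on #11 doesn't count).
Remaining: (4 − 4) + (6 − 3) = 3.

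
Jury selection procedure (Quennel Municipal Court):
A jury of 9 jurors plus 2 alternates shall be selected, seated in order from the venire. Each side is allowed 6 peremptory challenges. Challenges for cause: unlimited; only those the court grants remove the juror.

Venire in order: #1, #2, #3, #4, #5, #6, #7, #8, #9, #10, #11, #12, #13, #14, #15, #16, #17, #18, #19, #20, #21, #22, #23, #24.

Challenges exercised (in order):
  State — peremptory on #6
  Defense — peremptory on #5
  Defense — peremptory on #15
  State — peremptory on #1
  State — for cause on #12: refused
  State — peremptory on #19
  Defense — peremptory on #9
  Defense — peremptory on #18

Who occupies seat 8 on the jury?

Removed: #1, #5, #6, #9, #15, #18, #19. (#12 stays — for-cause denied.)
Seating in order: seats 1–9 → #2, #3, #4, #7, #8, #10, #11, #12, #13; alternates → #14, #16.
So seat 8 is #12.

12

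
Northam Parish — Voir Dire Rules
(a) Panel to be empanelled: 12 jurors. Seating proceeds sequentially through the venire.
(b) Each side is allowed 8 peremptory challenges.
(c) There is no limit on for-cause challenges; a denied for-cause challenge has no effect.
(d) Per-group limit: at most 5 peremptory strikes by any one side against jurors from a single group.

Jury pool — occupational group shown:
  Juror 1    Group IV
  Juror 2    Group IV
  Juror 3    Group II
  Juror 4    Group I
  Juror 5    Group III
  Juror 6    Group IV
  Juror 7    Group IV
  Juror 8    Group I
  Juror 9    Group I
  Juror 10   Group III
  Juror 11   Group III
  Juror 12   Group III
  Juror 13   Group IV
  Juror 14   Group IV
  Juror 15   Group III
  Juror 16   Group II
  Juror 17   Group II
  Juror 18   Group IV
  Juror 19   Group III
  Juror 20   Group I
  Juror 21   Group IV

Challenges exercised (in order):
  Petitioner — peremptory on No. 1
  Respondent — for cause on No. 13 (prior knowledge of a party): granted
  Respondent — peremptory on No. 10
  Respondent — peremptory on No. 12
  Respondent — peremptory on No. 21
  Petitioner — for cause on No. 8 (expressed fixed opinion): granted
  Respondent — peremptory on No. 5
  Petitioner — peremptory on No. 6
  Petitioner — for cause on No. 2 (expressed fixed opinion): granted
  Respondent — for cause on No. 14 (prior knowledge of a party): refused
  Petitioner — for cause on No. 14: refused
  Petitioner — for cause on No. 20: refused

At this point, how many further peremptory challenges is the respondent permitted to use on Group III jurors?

2

Respondent peremptories so far: #10, #12, #21, #5 — 4 of 8 used, 4 left overall.
Against Group III: #10, #12, #5 — 3 used; per-group cap 5 leaves 2.
Binding limit: min(4, 2) = 2.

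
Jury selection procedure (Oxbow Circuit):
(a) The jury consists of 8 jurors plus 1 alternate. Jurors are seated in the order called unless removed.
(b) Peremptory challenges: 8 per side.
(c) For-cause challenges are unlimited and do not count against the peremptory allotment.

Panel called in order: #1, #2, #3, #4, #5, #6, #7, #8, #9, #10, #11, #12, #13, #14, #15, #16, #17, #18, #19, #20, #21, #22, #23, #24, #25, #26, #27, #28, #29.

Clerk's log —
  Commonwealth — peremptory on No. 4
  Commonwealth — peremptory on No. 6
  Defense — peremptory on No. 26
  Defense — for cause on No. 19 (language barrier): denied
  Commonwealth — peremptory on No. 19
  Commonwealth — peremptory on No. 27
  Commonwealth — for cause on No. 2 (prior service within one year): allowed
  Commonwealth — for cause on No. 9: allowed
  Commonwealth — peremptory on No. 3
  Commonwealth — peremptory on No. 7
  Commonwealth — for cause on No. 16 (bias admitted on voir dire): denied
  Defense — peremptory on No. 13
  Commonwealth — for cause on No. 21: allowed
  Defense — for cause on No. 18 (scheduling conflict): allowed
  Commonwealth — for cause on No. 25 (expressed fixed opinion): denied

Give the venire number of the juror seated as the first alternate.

Removed: #2, #3, #4, #6, #7, #9, #13, #18, #19, #21, #26, #27. (#16, #25 stay — for-cause denied.)
Seating in order: seats 1–8 → #1, #5, #8, #10, #11, #12, #14, #15; alternates → #16.
So alternate 1 is #16.

16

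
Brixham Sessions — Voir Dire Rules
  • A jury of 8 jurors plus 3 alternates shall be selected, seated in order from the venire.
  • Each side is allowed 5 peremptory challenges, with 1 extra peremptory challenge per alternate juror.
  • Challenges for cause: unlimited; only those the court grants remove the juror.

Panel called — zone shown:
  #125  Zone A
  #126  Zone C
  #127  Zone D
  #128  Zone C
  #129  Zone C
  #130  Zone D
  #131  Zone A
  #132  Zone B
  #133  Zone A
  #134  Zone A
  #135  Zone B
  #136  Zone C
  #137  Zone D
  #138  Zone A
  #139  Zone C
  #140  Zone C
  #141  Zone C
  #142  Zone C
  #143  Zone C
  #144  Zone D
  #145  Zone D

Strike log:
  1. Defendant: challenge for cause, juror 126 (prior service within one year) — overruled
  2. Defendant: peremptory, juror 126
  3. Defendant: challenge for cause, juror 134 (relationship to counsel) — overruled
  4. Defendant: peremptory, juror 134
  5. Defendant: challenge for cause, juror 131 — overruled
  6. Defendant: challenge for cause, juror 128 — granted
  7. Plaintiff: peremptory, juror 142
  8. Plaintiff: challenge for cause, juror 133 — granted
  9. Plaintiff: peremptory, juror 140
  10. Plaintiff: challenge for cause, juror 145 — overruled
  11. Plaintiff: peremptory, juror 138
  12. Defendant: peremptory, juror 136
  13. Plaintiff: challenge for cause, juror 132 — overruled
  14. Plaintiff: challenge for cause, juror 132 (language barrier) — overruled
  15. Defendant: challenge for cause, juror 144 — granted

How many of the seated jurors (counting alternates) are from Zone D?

Removed: #126, #128, #133, #134, #136, #138, #140, #142, #144.
Seated (11 incl. alternates): #125, #127, #129, #130, #131, #132, #135, #137, #139, #141, #143.
Of those, in Zone D: #127, #130, #137 → 3.

3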